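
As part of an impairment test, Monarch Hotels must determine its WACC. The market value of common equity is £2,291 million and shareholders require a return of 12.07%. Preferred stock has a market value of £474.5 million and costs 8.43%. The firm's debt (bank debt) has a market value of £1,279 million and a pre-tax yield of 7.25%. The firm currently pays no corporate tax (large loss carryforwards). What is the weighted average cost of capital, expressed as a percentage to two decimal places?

Total capital V = 2291 + 474.5 + 1279 = 4044.5.
Equity: weight = 2291/4044.5 = 0.5664; cost = 12.07%.
Preferred: weight = 474.5/4044.5 = 0.1173; cost = 8.43%.
Bank debt: weight = 1279/4044.5 = 0.3162; after-tax cost = 7.25% × (1 − 0%) = 7.2500%.
WACC = 0.5664 × 12.0700% + 0.1173 × 8.4300% + 0.3162 × 7.2500% = 10.1187%.

10.12%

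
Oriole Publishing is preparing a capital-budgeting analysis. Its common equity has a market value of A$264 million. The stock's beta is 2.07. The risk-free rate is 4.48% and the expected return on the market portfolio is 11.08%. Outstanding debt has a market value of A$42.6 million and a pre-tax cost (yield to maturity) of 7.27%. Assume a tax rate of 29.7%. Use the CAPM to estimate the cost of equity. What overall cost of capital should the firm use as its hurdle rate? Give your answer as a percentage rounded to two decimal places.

16.33%

Market risk premium = 11.08% − 4.48% = 6.6%.
Cost of equity via CAPM: Re = 4.48% + 2.07 × 6.6% = 18.1420%.
Total capital V = 264 + 42.6 = 306.6.
Equity: weight = 264/306.6 = 0.8611; cost = 18.142%.
Debt: weight = 42.6/306.6 = 0.1389; after-tax cost = 7.27% × (1 − 29.7%) = 5.1108%.
WACC = 0.8611 × 18.1420% + 0.1389 × 5.1108% = 16.3314%.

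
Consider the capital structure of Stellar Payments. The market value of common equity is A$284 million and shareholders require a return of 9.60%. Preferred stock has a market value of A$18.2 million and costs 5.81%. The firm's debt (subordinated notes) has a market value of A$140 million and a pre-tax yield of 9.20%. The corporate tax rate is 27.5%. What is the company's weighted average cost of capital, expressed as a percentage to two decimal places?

Total capital V = 284 + 18.2 + 140 = 442.2.
Equity: weight = 284/442.2 = 0.6422; cost = 9.6%.
Preferred: weight = 18.2/442.2 = 0.0412; cost = 5.81%.
Subordinated notes: weight = 140/442.2 = 0.3166; after-tax cost = 9.2% × (1 − 27.5%) = 6.6700%.
WACC = 0.6422 × 9.6000% + 0.0412 × 5.8100% + 0.3166 × 6.6700% = 8.5164%.

8.52%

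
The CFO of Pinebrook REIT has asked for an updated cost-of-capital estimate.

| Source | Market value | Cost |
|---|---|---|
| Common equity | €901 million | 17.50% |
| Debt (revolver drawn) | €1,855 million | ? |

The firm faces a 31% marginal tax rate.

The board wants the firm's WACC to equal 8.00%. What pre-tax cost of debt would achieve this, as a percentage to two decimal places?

4.91%

Total capital V = 901 + 1855 = 2756.
Equity weight = 901/2756 = 0.3269.
Revolver drawn weight = 1855/2756 = 0.6731.
Equity contribution = 0.3269 × 17.5% = 5.7212%.
Remaining for debt = 8.0% − 5.7212% = 2.2788%.
Rd × (1 − 31%) × 0.6731 = 2.2788%  ⇒  Rd = 4.9068%.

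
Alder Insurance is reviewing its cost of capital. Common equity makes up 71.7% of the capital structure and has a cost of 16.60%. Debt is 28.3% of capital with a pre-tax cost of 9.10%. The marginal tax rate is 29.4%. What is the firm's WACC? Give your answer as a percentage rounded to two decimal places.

After-tax cost of debt = 9.1% × (1 − 29.4%) = 6.4246%.
WACC = 0.717 × 16.6000% + 0.283 × 6.4246% = 13.7204%.

13.72%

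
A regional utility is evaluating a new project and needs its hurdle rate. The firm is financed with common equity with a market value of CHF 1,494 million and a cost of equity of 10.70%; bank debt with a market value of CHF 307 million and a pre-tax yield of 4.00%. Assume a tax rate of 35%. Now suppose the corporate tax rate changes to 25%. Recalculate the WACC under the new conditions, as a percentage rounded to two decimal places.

After the change:
Total capital V = 1494 + 307 = 1801.
Equity: weight = 1494/1801 = 0.8295; cost = 10.7%.
Bank debt: weight = 307/1801 = 0.1705; after-tax cost = 4% × (1 − 25%) = 3.0000%.
WACC = 0.8295 × 10.7000% + 0.1705 × 3.0000% = 9.3875%.

9.39%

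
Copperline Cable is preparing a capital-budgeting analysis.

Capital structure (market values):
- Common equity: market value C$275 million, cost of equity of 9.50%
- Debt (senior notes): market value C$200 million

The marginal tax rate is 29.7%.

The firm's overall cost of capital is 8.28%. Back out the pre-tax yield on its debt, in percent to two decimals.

9.39%

Total capital V = 275 + 200 = 475.
Equity weight = 275/475 = 0.5789.
Senior notes weight = 200/475 = 0.4211.
Equity contribution = 0.5789 × 9.5% = 5.5000%.
Remaining for debt = 8.28% − 5.5000% = 2.7800%.
Rd × (1 − 29.7%) × 0.4211 = 2.7800%  ⇒  Rd = 9.3919%.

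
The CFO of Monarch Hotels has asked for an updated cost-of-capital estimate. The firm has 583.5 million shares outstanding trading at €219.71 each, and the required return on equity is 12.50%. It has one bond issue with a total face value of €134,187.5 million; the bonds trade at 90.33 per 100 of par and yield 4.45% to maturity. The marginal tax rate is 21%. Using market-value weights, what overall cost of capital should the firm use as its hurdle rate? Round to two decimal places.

Market value of equity E = 219.71 × 583.5m = 128200.785m. Market value of debt D = 134187.5m × 90.33/100 = 121211.56875m.
Total capital V = 128200.785 + 121211.56875 = 249412.35375.
Equity: weight = 128200.785/249412.35375 = 0.5140; cost = 12.5%.
Bonds outstanding: weight = 121211.56875/249412.35375 = 0.4860; after-tax cost = 4.45% × (1 − 21%) = 3.5155%.
WACC = 0.5140 × 12.5000% + 0.4860 × 3.5155% = 8.1336%.

8.13%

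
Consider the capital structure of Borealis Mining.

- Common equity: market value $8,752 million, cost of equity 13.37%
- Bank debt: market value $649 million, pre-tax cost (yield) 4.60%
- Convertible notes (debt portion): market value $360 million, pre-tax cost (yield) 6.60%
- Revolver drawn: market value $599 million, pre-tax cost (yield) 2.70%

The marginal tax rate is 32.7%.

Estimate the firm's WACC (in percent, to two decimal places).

11.75%

Total capital V = 8752 + 649 + 360 + 599 = 10360.
Equity: weight = 8752/10360 = 0.8448; cost = 13.37%.
Bank debt: weight = 649/10360 = 0.0626; after-tax cost = 4.6% × (1 − 32.7%) = 3.0958%.
Convertible notes (debt portion): weight = 360/10360 = 0.0347; after-tax cost = 6.6% × (1 − 32.7%) = 4.4418%.
Revolver drawn: weight = 599/10360 = 0.0578; after-tax cost = 2.7% × (1 − 32.7%) = 1.8171%.
WACC = 0.8448 × 13.3700% + 0.0626 × 3.0958% + 0.0347 × 4.4418% + 0.0578 × 1.8171% = 11.7482%.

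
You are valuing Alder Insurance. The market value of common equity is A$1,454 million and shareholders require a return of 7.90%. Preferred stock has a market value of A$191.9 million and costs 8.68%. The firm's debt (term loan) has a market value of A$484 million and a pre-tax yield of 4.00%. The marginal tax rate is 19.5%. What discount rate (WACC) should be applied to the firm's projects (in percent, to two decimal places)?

Total capital V = 1454 + 191.9 + 484 = 2129.9.
Equity: weight = 1454/2129.9 = 0.6827; cost = 7.9%.
Preferred: weight = 191.9/2129.9 = 0.0901; cost = 8.68%.
Term loan: weight = 484/2129.9 = 0.2272; after-tax cost = 4% × (1 − 19.5%) = 3.2200%.
WACC = 0.6827 × 7.9000% + 0.0901 × 8.6800% + 0.2272 × 3.2200% = 6.9068%.

6.91%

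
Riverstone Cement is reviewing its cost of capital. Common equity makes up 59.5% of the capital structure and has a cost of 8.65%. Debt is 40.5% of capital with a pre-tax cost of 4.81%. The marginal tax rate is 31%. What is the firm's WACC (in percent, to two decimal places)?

After-tax cost of debt = 4.81% × (1 − 31%) = 3.3189%.
WACC = 0.595 × 8.6500% + 0.405 × 3.3189% = 6.4909%.

6.49%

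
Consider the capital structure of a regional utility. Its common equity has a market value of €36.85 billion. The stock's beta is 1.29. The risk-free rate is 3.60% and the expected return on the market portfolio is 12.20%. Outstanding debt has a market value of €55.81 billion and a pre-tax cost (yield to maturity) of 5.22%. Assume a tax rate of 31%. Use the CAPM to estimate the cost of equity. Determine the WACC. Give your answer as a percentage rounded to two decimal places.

Market risk premium = 12.2% − 3.6% = 8.6%.
Cost of equity via CAPM: Re = 3.6% + 1.29 × 8.6% = 14.6940%.
Total capital V = 36.85 + 55.81 = 92.66.
Equity: weight = 36.85/92.66 = 0.3977; cost = 14.694%.
Debt: weight = 55.81/92.66 = 0.6023; after-tax cost = 5.22% × (1 − 31%) = 3.6018%.
WACC = 0.3977 × 14.6940% + 0.6023 × 3.6018% = 8.0131%.

8.01%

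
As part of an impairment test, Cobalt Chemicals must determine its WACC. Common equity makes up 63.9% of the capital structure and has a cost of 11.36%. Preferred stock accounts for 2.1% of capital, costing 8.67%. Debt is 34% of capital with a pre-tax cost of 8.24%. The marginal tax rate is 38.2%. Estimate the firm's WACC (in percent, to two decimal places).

After-tax cost of debt = 8.24% × (1 − 38.2%) = 5.0923%.
WACC = 0.639 × 11.3600% + 0.021 × 8.6700% + 0.340 × 5.0923% = 9.1725%.

9.17%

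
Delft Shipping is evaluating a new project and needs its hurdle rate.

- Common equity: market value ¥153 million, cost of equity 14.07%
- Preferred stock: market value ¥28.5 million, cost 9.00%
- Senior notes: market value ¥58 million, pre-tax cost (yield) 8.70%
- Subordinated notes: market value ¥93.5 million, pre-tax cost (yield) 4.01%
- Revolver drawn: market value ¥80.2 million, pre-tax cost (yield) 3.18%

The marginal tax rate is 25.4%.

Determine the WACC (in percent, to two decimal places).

Total capital V = 153 + 28.5 + 58 + 93.5 + 80.2 = 413.2.
Equity: weight = 153/413.2 = 0.3703; cost = 14.07%.
Preferred: weight = 28.5/413.2 = 0.0690; cost = 9%.
Senior notes: weight = 58/413.2 = 0.1404; after-tax cost = 8.7% × (1 − 25.4%) = 6.4902%.
Subordinated notes: weight = 93.5/413.2 = 0.2263; after-tax cost = 4.01% × (1 − 25.4%) = 2.9915%.
Revolver drawn: weight = 80.2/413.2 = 0.1941; after-tax cost = 3.18% × (1 − 25.4%) = 2.3723%.
WACC = 0.3703 × 14.0700% + 0.0690 × 9.0000% + 0.1404 × 6.4902% + 0.2263 × 2.9915% + 0.1941 × 2.3723% = 7.8790%.

7.88%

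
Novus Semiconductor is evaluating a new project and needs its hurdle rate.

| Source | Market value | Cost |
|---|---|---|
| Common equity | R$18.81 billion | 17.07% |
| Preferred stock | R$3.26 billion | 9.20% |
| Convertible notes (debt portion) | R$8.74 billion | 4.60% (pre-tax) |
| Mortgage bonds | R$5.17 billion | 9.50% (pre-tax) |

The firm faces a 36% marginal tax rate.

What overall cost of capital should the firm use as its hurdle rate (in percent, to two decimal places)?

Total capital V = 18.81 + 3.26 + 8.74 + 5.17 = 35.98.
Equity: weight = 18.81/35.98 = 0.5228; cost = 17.07%.
Preferred: weight = 3.26/35.98 = 0.0906; cost = 9.2%.
Convertible notes (debt portion): weight = 8.74/35.98 = 0.2429; after-tax cost = 4.6% × (1 − 36%) = 2.9440%.
Mortgage bonds: weight = 5.17/35.98 = 0.1437; after-tax cost = 9.5% × (1 − 36%) = 6.0800%.
WACC = 0.5228 × 17.0700% + 0.0906 × 9.2000% + 0.2429 × 2.9440% + 0.1437 × 6.0800% = 11.3464%.

11.35%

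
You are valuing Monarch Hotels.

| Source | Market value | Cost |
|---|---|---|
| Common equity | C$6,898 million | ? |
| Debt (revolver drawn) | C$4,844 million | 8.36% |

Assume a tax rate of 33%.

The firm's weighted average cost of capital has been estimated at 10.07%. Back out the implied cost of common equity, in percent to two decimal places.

13.21%

Total capital V = 6898 + 4844 = 11742.
Equity weight = 6898/11742 = 0.5875.
Revolver drawn weight = 4844/11742 = 0.4125.
Debt contribution = 0.4125 × 8.36% × (1 − 33%) = 2.3107%.
Required equity contribution = 10.07% − 2.3107% = 7.7593%.
Re = 7.7593% / 0.5875 = 13.2081%.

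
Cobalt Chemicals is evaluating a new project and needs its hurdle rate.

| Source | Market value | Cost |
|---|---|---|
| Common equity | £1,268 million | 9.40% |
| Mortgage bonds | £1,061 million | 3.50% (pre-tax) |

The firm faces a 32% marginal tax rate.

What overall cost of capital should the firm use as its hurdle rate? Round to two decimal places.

6.20%

Total capital V = 1268 + 1061 = 2329.
Equity: weight = 1268/2329 = 0.5444; cost = 9.4%.
Mortgage bonds: weight = 1061/2329 = 0.4556; after-tax cost = 3.5% × (1 − 32%) = 2.3800%.
WACC = 0.5444 × 9.4000% + 0.4556 × 2.3800% = 6.2020%.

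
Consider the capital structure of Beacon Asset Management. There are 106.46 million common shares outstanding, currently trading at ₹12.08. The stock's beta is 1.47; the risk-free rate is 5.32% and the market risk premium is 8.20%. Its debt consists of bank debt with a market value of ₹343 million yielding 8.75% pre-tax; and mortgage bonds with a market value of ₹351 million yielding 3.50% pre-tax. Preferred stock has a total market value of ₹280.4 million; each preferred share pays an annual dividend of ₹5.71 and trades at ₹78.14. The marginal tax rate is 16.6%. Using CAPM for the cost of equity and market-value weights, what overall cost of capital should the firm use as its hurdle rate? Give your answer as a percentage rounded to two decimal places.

Cost of equity via CAPM: Re = 5.32% + 1.47 × 8.2% = 17.3740%.
Cost of preferred: Rp = 5.71 / 78.14 = 7.3074%.
Market value of equity E = 12.08 × 106.46m = 1286.0368m.
Total capital V = 1286.0368 + 280.4 + 343 + 351 = 2260.4368.
Equity: weight = 1286.0368/2260.4368 = 0.5689; cost = 17.374%.
Preferred: weight = 280.4/2260.4368 = 0.1240; cost = 7.3074%.
Bank debt: weight = 343/2260.4368 = 0.1517; after-tax cost = 8.75% × (1 − 16.6%) = 7.2975%.
Mortgage bonds: weight = 351/2260.4368 = 0.1553; after-tax cost = 3.5% × (1 − 16.6%) = 2.9190%.
WACC = 0.5689 × 17.3740% + 0.1240 × 7.3074% + 0.1517 × 7.2975% + 0.1553 × 2.9190% = 12.3517%.

12.35%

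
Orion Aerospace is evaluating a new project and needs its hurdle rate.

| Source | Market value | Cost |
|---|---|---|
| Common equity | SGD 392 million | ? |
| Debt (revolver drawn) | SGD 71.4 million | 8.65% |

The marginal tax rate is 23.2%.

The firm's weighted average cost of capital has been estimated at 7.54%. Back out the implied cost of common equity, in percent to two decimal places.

Total capital V = 392 + 71.4 = 463.4.
Equity weight = 392/463.4 = 0.8459.
Revolver drawn weight = 71.4/463.4 = 0.1541.
Debt contribution = 0.1541 × 8.65% × (1 − 23.2%) = 1.0236%.
Required equity contribution = 7.54% − 1.0236% = 6.5164%.
Re = 6.5164% / 0.8459 = 7.7033%.

7.70%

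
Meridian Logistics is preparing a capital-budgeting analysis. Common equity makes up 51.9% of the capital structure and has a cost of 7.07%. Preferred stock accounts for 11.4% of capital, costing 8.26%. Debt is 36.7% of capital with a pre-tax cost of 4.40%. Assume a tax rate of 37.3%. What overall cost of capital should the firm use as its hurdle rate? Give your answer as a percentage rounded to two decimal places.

After-tax cost of debt = 4.4% × (1 − 37.3%) = 2.7588%.
WACC = 0.519 × 7.0700% + 0.114 × 8.2600% + 0.367 × 2.7588% = 5.6234%.

5.62%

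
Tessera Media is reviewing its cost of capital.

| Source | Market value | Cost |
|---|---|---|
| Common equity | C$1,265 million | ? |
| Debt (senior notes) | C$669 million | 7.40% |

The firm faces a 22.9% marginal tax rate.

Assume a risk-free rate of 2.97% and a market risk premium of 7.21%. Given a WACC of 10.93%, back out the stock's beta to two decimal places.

Total capital V = 1265 + 669 = 1934.
Equity weight = 1265/1934 = 0.6541.
Senior notes weight = 669/1934 = 0.3459.
Debt contribution = 0.3459 × 7.4% × (1 − 22.9%) = 1.9736%.
Required equity contribution = 10.93% − 1.9736% = 8.9564%  ⇒  Re = 13.6930%.
CAPM: 13.6930% = 2.97% + β × 7.21%  ⇒  β = 1.4872.

1.49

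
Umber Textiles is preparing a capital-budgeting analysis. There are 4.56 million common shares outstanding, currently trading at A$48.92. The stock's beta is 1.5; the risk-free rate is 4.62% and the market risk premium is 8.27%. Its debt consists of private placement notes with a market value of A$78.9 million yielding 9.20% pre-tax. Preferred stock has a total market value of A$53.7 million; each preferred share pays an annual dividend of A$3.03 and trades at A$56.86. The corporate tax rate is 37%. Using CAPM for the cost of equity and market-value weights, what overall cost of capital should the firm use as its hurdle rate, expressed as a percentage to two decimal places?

12.77%

Cost of equity via CAPM: Re = 4.62% + 1.5 × 8.27% = 17.0250%.
Cost of preferred: Rp = 3.03 / 56.86 = 5.3289%.
Market value of equity E = 48.92 × 4.56m = 223.0752m.
Total capital V = 223.0752 + 53.7 + 78.9 = 355.6752.
Equity: weight = 223.0752/355.6752 = 0.6272; cost = 17.025%.
Preferred: weight = 53.7/355.6752 = 0.1510; cost = 5.3289%.
Private placement notes: weight = 78.9/355.6752 = 0.2218; after-tax cost = 9.2% × (1 − 37%) = 5.7960%.
WACC = 0.6272 × 17.0250% + 0.1510 × 5.3289% + 0.2218 × 5.7960% = 12.7682%.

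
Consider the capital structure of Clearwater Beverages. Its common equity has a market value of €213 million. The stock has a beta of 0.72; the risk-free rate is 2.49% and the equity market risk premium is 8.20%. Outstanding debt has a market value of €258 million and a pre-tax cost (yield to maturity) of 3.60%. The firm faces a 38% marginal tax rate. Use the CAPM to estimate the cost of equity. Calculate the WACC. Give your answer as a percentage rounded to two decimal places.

5.02%

Cost of equity via CAPM: Re = 2.49% + 0.72 × 8.2% = 8.3940%.
Total capital V = 213 + 258 = 471.
Equity: weight = 213/471 = 0.4522; cost = 8.394%.
Debt: weight = 258/471 = 0.5478; after-tax cost = 3.6% × (1 − 38%) = 2.2320%.
WACC = 0.4522 × 8.3940% + 0.5478 × 2.2320% = 5.0186%.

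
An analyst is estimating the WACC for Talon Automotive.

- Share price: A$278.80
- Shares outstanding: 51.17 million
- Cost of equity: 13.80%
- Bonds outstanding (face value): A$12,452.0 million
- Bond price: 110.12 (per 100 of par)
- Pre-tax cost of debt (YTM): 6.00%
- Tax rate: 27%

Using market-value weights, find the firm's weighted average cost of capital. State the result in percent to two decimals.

9.18%

Market value of equity E = 278.8 × 51.17m = 14266.196m. Market value of debt D = 12452m × 110.12/100 = 13712.1424m.
Total capital V = 14266.196 + 13712.1424 = 27978.3384.
Equity: weight = 14266.196/27978.3384 = 0.5099; cost = 13.8%.
Bonds outstanding: weight = 13712.1424/27978.3384 = 0.4901; after-tax cost = 6% × (1 − 27%) = 4.3800%.
WACC = 0.5099 × 13.8000% + 0.4901 × 4.3800% = 9.1833%.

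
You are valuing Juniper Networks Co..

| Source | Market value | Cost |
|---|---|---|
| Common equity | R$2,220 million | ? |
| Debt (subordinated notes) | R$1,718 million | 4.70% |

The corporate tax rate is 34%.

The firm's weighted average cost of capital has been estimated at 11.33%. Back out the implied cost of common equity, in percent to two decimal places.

17.70%

Total capital V = 2220 + 1718 = 3938.
Equity weight = 2220/3938 = 0.5637.
Subordinated notes weight = 1718/3938 = 0.4363.
Debt contribution = 0.4363 × 4.7% × (1 − 34%) = 1.3533%.
Required equity contribution = 11.33% − 1.3533% = 9.9767%.
Re = 9.9767% / 0.5637 = 17.6974%.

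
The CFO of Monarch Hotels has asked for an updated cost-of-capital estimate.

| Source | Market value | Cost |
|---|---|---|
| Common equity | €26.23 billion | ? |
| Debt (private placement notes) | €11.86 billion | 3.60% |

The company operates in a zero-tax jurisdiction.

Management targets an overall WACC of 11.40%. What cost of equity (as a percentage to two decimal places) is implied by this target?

Total capital V = 26.23 + 11.86 = 38.09.
Equity weight = 26.23/38.09 = 0.6886.
Private placement notes weight = 11.86/38.09 = 0.3114.
Debt contribution = 0.3114 × 3.6% × (1 − 0%) = 1.1209%.
Required equity contribution = 11.4% − 1.1209% = 10.2791%.
Re = 10.2791% / 0.6886 = 14.9268%.

14.93%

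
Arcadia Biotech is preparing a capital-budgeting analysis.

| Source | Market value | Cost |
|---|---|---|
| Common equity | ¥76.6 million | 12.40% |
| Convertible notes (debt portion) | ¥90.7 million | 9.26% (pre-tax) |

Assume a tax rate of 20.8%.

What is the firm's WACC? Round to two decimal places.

Total capital V = 76.6 + 90.7 = 167.3.
Equity: weight = 76.6/167.3 = 0.4579; cost = 12.4%.
Convertible notes (debt portion): weight = 90.7/167.3 = 0.5421; after-tax cost = 9.26% × (1 − 20.8%) = 7.3339%.
WACC = 0.4579 × 12.4000% + 0.5421 × 7.3339% = 9.6535%.

9.65%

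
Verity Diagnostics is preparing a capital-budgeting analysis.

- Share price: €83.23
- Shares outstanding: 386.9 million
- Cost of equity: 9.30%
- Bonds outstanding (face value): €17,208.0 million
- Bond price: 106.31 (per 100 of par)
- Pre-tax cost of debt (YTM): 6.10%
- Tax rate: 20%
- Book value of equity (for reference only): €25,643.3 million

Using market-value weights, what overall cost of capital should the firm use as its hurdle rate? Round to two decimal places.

Market value of equity E = 83.23 × 386.9m = 32201.687m. Market value of debt D = 17208m × 106.31/100 = 18293.8248m.
Total capital V = 32201.687 + 18293.8248 = 50495.5118.
Equity: weight = 32201.687/50495.5118 = 0.6377; cost = 9.3%.
Bonds outstanding: weight = 18293.8248/50495.5118 = 0.3623; after-tax cost = 6.1% × (1 − 20%) = 4.8800%.
WACC = 0.6377 × 9.3000% + 0.3623 × 4.8800% = 7.6987%.

7.70%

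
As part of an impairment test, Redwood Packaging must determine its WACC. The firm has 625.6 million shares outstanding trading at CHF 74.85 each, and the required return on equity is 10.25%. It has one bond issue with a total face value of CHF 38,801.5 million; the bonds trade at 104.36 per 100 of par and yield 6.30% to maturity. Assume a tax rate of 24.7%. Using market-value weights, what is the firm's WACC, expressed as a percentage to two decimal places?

7.70%

Market value of equity E = 74.85 × 625.6m = 46826.16m. Market value of debt D = 38801.5m × 104.36/100 = 40493.2454m.
Total capital V = 46826.16 + 40493.2454 = 87319.4054.
Equity: weight = 46826.16/87319.4054 = 0.5363; cost = 10.25%.
Bonds outstanding: weight = 40493.2454/87319.4054 = 0.4637; after-tax cost = 6.3% × (1 − 24.7%) = 4.7439%.
WACC = 0.5363 × 10.2500% + 0.4637 × 4.7439% = 7.6966%.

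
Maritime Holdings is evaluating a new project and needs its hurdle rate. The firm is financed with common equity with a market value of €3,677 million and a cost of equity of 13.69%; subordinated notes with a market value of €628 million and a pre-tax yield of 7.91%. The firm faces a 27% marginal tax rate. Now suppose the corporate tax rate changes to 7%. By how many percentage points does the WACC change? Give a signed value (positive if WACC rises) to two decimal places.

Current WACC:
Total capital V = 3677 + 628 = 4305.
Equity: weight = 3677/4305 = 0.8541; cost = 13.69%.
Subordinated notes: weight = 628/4305 = 0.1459; after-tax cost = 7.91% × (1 − 27%) = 5.7743%.
WACC = 0.8541 × 13.6900% + 0.1459 × 5.7743% = 12.5353%.
After the change:
Total capital V = 3677 + 628 = 4305.
Equity: weight = 3677/4305 = 0.8541; cost = 13.69%.
Subordinated notes: weight = 628/4305 = 0.1459; after-tax cost = 7.91% × (1 − 7%) = 7.3563%.
WACC = 0.8541 × 13.6900% + 0.1459 × 7.3563% = 12.7661%.
Change in WACC = 12.7661% − 12.5353% = 0.2308 pp.

+0.23 pp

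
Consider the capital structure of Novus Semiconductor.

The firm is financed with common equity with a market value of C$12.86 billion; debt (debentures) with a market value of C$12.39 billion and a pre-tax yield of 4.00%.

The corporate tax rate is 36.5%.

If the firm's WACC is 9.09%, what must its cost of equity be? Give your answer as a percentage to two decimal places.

15.40%

Total capital V = 12.86 + 12.39 = 25.25.
Equity weight = 12.86/25.25 = 0.5093.
Debentures weight = 12.39/25.25 = 0.4907.
Debt contribution = 0.4907 × 4% × (1 − 36.5%) = 1.2464%.
Required equity contribution = 9.09% − 1.2464% = 7.8436%.
Re = 7.8436% / 0.5093 = 15.4006%.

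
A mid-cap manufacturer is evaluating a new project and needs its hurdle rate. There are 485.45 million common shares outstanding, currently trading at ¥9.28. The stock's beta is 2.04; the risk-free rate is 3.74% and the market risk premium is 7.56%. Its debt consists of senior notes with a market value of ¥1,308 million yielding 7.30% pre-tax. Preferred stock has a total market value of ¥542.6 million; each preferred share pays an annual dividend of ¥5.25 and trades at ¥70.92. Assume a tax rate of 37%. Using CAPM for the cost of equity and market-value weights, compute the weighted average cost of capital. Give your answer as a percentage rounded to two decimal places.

Cost of equity via CAPM: Re = 3.74% + 2.04 × 7.56% = 19.1624%.
Cost of preferred: Rp = 5.25 / 70.92 = 7.4027%.
Market value of equity E = 9.28 × 485.45m = 4504.976m.
Total capital V = 4504.976 + 542.6 + 1308 = 6355.576.
Equity: weight = 4504.976/6355.576 = 0.7088; cost = 19.1624%.
Preferred: weight = 542.6/6355.576 = 0.0854; cost = 7.4027%.
Senior notes: weight = 1308/6355.576 = 0.2058; after-tax cost = 7.3% × (1 − 37%) = 4.5990%.
WACC = 0.7088 × 19.1624% + 0.0854 × 7.4027% + 0.2058 × 4.5990% = 15.1612%.

15.16%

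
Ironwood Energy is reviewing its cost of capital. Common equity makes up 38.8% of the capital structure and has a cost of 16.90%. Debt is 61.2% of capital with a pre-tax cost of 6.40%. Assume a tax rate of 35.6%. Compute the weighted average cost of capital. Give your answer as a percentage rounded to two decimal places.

9.08%

After-tax cost of debt = 6.4% × (1 − 35.6%) = 4.1216%.
WACC = 0.388 × 16.9000% + 0.612 × 4.1216% = 9.0796%.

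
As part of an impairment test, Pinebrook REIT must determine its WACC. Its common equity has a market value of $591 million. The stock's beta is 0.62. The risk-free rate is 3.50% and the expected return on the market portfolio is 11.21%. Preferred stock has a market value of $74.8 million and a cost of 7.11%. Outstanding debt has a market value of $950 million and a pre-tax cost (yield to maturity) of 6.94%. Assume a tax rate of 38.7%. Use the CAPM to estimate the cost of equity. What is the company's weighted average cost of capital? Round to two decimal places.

Market risk premium = 11.21% − 3.5% = 7.71%.
Cost of equity via CAPM: Re = 3.5% + 0.62 × 7.71% = 8.2802%.
Total capital V = 591 + 74.8 + 950 = 1615.8.
Equity: weight = 591/1615.8 = 0.3658; cost = 8.2802%.
Preferred: weight = 74.8/1615.8 = 0.0463; cost = 7.11%.
Debt: weight = 950/1615.8 = 0.5879; after-tax cost = 6.94% × (1 − 38.7%) = 4.2542%.
WACC = 0.3658 × 8.2802% + 0.0463 × 7.1100% + 0.5879 × 4.2542% = 5.8590%.

5.86%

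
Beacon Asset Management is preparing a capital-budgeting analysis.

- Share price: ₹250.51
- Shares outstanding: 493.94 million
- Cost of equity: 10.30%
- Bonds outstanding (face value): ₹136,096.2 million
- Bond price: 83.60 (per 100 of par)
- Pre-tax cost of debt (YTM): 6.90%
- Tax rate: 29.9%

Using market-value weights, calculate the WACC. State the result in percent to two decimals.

Market value of equity E = 250.51 × 493.94m = 123736.9094m. Market value of debt D = 136096.2m × 83.6/100 = 113776.4232m.
Total capital V = 123736.9094 + 113776.4232 = 237513.3326.
Equity: weight = 123736.9094/237513.3326 = 0.5210; cost = 10.3%.
Bonds outstanding: weight = 113776.4232/237513.3326 = 0.4790; after-tax cost = 6.9% × (1 − 29.9%) = 4.8369%.
WACC = 0.5210 × 10.3000% + 0.4790 × 4.8369% = 7.6830%.

7.68%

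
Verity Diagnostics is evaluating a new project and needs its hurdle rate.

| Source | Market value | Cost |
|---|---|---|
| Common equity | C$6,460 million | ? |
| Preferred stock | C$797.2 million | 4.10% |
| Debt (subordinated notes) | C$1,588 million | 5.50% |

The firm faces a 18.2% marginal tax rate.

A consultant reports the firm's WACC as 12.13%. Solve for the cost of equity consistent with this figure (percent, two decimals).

15.00%

Total capital V = 6460 + 797.2 + 1588 = 8845.2.
Equity weight = 6460/8845.2 = 0.7303.
Preferred weight = 797.2/8845.2 = 0.0901.
Subordinated notes weight = 1588/8845.2 = 0.1795.
Debt contribution = 0.1795 × 5.5% × (1 − 18.2%) = 0.8077%.
Preferred contribution = 0.0901 × 4.1% = 0.3695%.
Required equity contribution = 12.13% − 1.1772% = 10.9528%.
Re = 10.9528% / 0.7303 = 14.9968%.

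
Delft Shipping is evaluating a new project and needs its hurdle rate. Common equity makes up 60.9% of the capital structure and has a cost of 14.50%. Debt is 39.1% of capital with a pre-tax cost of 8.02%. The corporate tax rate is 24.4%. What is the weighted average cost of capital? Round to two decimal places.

11.20%

After-tax cost of debt = 8.02% × (1 − 24.4%) = 6.0631%.
WACC = 0.609 × 14.5000% + 0.391 × 6.0631% = 11.2012%.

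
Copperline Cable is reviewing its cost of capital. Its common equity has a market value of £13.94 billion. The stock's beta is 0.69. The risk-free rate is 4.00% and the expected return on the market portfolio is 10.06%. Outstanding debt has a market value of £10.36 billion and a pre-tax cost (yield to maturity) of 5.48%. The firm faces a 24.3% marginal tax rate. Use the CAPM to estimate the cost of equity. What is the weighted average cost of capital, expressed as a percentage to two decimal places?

Market risk premium = 10.06% − 4.0% = 6.06%.
Cost of equity via CAPM: Re = 4.0% + 0.69 × 6.06% = 8.1814%.
Total capital V = 13.94 + 10.36 = 24.3.
Equity: weight = 13.94/24.3 = 0.5737; cost = 8.1814%.
Debt: weight = 10.36/24.3 = 0.4263; after-tax cost = 5.48% × (1 − 24.3%) = 4.1484%.
WACC = 0.5737 × 8.1814% + 0.4263 × 4.1484% = 6.4620%.

6.46%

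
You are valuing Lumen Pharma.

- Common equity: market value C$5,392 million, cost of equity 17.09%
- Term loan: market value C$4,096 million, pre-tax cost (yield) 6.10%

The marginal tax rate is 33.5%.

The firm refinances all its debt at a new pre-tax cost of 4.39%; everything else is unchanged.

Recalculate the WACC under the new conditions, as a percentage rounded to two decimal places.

After the change:
Total capital V = 5392 + 4096 = 9488.
Equity: weight = 5392/9488 = 0.5683; cost = 17.09%.
Term loan: weight = 4096/9488 = 0.4317; after-tax cost = 4.39% × (1 − 33.5%) = 2.9194%.
WACC = 0.5683 × 17.0900% + 0.4317 × 2.9194% = 10.9725%.

10.97%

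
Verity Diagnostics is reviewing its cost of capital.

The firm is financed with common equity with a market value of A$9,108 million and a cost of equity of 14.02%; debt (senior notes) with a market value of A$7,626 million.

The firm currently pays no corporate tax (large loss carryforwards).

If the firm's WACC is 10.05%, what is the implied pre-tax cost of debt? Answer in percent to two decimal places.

Total capital V = 9108 + 7626 = 16734.
Equity weight = 9108/16734 = 0.5443.
Senior notes weight = 7626/16734 = 0.4557.
Equity contribution = 0.5443 × 14.02% = 7.6308%.
Remaining for debt = 10.05% − 7.6308% = 2.4192%.
Rd × (1 − 0%) × 0.4557 = 2.4192%  ⇒  Rd = 5.3085%.

5.31%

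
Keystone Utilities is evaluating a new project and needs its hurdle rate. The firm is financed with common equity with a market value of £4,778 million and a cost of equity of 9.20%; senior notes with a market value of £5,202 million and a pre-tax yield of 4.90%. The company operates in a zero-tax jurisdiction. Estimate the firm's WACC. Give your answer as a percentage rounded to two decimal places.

Total capital V = 4778 + 5202 = 9980.
Equity: weight = 4778/9980 = 0.4788; cost = 9.2%.
Senior notes: weight = 5202/9980 = 0.5212; after-tax cost = 4.9% × (1 − 0%) = 4.9000%.
WACC = 0.4788 × 9.2000% + 0.5212 × 4.9000% = 6.9587%.

6.96%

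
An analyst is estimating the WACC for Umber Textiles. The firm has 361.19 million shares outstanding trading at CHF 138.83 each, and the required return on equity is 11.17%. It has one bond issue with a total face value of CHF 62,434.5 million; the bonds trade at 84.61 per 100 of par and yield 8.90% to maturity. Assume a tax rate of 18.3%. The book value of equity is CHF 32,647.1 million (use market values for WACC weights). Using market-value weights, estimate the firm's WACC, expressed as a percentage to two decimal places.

9.17%

Market value of equity E = 138.83 × 361.19m = 50144.0077m. Market value of debt D = 62434.5m × 84.61/100 = 52825.83045m.
Total capital V = 50144.0077 + 52825.83045 = 102969.83815.
Equity: weight = 50144.0077/102969.83815 = 0.4870; cost = 11.17%.
Bonds outstanding: weight = 52825.83045/102969.83815 = 0.5130; after-tax cost = 8.9% × (1 − 18.3%) = 7.2713%.
WACC = 0.4870 × 11.1700% + 0.5130 × 7.2713% = 9.1699%.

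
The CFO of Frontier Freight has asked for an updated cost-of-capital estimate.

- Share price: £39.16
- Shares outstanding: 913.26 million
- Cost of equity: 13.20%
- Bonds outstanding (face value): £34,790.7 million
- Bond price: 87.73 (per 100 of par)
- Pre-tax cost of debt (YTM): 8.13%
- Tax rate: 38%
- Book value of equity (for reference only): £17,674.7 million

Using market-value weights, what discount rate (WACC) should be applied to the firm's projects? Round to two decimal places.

Market value of equity E = 39.16 × 913.26m = 35763.2616m. Market value of debt D = 34790.7m × 87.73/100 = 30521.88111m.
Total capital V = 35763.2616 + 30521.88111 = 66285.14271.
Equity: weight = 35763.2616/66285.14271 = 0.5395; cost = 13.2%.
Bonds outstanding: weight = 30521.88111/66285.14271 = 0.4605; after-tax cost = 8.13% × (1 − 38%) = 5.0406%.
WACC = 0.5395 × 13.2000% + 0.4605 × 5.0406% = 9.4429%.

9.44%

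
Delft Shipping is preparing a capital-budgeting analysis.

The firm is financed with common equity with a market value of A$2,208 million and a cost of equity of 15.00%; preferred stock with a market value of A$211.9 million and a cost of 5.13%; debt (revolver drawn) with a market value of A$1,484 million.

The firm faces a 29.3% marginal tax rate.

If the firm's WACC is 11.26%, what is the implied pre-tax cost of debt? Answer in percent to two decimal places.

9.29%

Total capital V = 2208 + 211.9 + 1484 = 3903.9.
Equity weight = 2208/3903.9 = 0.5656.
Preferred weight = 211.9/3903.9 = 0.0543.
Revolver drawn weight = 1484/3903.9 = 0.3801.
Equity contribution = 0.5656 × 15% = 8.4838%.
Preferred contribution = 0.0543 × 5.13% = 0.2785%.
Remaining for debt = 11.26% − 8.7623% = 2.4977%.
Rd × (1 − 29.3%) × 0.3801 = 2.4977%  ⇒  Rd = 9.2937%.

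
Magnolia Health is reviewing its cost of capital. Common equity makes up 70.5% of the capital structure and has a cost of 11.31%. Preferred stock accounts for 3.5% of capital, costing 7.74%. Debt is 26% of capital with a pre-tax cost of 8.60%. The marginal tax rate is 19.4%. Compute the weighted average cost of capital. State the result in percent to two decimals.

10.05%

After-tax cost of debt = 8.6% × (1 − 19.4%) = 6.9316%.
WACC = 0.705 × 11.3100% + 0.035 × 7.7400% + 0.260 × 6.9316% = 10.0467%.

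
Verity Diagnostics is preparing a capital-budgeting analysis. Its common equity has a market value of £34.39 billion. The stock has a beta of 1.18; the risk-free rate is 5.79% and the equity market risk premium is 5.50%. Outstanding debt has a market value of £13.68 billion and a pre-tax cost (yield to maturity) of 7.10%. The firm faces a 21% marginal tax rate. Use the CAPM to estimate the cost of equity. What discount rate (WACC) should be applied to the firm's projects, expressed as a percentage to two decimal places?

Cost of equity via CAPM: Re = 5.79% + 1.18 × 5.5% = 12.2800%.
Total capital V = 34.39 + 13.68 = 48.07.
Equity: weight = 34.39/48.07 = 0.7154; cost = 12.28%.
Debt: weight = 13.68/48.07 = 0.2846; after-tax cost = 7.1% × (1 − 21%) = 5.6090%.
WACC = 0.7154 × 12.2800% + 0.2846 × 5.6090% = 10.3815%.

10.38%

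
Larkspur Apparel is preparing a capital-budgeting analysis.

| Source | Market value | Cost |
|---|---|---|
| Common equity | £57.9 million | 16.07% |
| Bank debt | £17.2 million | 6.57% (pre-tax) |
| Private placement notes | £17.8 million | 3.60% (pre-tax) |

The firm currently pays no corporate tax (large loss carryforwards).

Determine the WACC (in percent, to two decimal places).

Total capital V = 57.9 + 17.2 + 17.8 = 92.9.
Equity: weight = 57.9/92.9 = 0.6233; cost = 16.07%.
Bank debt: weight = 17.2/92.9 = 0.1851; after-tax cost = 6.57% × (1 − 0%) = 6.5700%.
Private placement notes: weight = 17.8/92.9 = 0.1916; after-tax cost = 3.6% × (1 − 0%) = 3.6000%.
WACC = 0.6233 × 16.0700% + 0.1851 × 6.5700% + 0.1916 × 3.6000% = 11.9218%.

11.92%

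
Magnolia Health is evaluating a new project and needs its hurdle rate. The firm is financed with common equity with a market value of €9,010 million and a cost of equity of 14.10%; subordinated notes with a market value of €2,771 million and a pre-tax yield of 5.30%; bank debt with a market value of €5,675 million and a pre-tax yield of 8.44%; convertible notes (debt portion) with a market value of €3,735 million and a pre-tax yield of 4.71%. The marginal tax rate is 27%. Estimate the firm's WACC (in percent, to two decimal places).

Total capital V = 9010 + 2771 + 5675 + 3735 = 21191.
Equity: weight = 9010/21191 = 0.4252; cost = 14.1%.
Subordinated notes: weight = 2771/21191 = 0.1308; after-tax cost = 5.3% × (1 − 27%) = 3.8690%.
Bank debt: weight = 5675/21191 = 0.2678; after-tax cost = 8.44% × (1 − 27%) = 6.1612%.
Convertible notes (debt portion): weight = 3735/21191 = 0.1763; after-tax cost = 4.71% × (1 − 27%) = 3.4383%.
WACC = 0.4252 × 14.1000% + 0.1308 × 3.8690% + 0.2678 × 6.1612% + 0.1763 × 3.4383% = 8.7570%.

8.76%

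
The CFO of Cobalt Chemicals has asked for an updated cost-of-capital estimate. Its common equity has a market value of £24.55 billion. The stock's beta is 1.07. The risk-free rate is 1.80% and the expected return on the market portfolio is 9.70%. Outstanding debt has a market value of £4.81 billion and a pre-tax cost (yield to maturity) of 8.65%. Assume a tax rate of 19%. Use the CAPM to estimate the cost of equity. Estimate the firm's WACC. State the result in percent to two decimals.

9.72%

Market risk premium = 9.7% − 1.8% = 7.9%.
Cost of equity via CAPM: Re = 1.8% + 1.07 × 7.9% = 10.2530%.
Total capital V = 24.55 + 4.81 = 29.36.
Equity: weight = 24.55/29.36 = 0.8362; cost = 10.253%.
Debt: weight = 4.81/29.36 = 0.1638; after-tax cost = 8.65% × (1 − 19%) = 7.0065%.
WACC = 0.8362 × 10.2530% + 0.1638 × 7.0065% = 9.7211%.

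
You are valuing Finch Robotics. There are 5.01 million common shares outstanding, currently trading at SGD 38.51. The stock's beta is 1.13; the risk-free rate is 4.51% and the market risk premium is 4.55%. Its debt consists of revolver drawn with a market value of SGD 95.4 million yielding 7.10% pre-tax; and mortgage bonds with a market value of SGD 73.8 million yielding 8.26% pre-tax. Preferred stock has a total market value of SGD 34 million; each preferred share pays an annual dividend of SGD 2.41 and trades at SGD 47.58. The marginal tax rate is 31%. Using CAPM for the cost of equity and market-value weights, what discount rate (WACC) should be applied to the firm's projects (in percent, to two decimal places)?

Cost of equity via CAPM: Re = 4.51% + 1.13 × 4.55% = 9.6515%.
Cost of preferred: Rp = 2.41 / 47.58 = 5.0652%.
Market value of equity E = 38.51 × 5.01m = 192.9351m.
Total capital V = 192.9351 + 34 + 95.4 + 73.8 = 396.1351.
Equity: weight = 192.9351/396.1351 = 0.4870; cost = 9.6515%.
Preferred: weight = 34/396.1351 = 0.0858; cost = 5.0652%.
Revolver drawn: weight = 95.4/396.1351 = 0.2408; after-tax cost = 7.1% × (1 − 31%) = 4.8990%.
Mortgage bonds: weight = 73.8/396.1351 = 0.1863; after-tax cost = 8.26% × (1 − 31%) = 5.6994%.
WACC = 0.4870 × 9.6515% + 0.0858 × 5.0652% + 0.2408 × 4.8990% + 0.1863 × 5.6994% = 7.3771%.

7.38%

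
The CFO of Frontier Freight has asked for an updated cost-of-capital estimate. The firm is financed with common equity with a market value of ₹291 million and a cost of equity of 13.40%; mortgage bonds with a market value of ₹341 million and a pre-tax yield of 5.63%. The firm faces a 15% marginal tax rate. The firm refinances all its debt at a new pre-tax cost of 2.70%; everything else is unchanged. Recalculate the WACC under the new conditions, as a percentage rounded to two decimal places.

After the change:
Total capital V = 291 + 341 = 632.
Equity: weight = 291/632 = 0.4604; cost = 13.4%.
Mortgage bonds: weight = 341/632 = 0.5396; after-tax cost = 2.7% × (1 − 15%) = 2.2950%.
WACC = 0.4604 × 13.4000% + 0.5396 × 2.2950% = 7.4082%.

7.41%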